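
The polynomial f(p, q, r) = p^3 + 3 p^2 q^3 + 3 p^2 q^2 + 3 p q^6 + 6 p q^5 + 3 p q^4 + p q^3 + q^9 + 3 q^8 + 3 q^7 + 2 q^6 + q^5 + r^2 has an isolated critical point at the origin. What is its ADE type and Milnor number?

Type E_7, Milnor number mu = 7.

The Hessian of f at 0 has rank 1. Corank 2; j^3 = p^3 is a perfect cube, so E-series; the 4-jet and mu = 7 give E_7.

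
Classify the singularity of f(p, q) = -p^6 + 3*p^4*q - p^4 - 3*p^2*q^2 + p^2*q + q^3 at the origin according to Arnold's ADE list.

D_4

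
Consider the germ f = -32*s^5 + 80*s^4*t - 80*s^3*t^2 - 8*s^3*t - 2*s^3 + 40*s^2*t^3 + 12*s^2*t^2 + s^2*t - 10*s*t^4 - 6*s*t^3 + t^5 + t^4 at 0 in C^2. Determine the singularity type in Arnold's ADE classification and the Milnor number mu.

Type D5, Milnor number mu = 5.

The Hessian of f at 0 has rank 0. Corank 2; j^3 = -s^2*(2*s - t) has shape L^2 M (L != M), so D-series; mu = 5 gives D_5.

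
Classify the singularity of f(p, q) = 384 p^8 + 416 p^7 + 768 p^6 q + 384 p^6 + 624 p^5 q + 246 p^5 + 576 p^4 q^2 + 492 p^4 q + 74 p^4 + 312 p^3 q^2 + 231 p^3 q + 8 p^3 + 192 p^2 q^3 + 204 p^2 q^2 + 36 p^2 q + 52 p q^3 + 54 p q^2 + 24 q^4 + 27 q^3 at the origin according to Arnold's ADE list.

The Hessian of f at 0 has rank 0. Corank 2; j^3 = (2*p + 3*q)^3 is a perfect cube, so E-series; the 4-jet and mu = 7 give E_7.

E_{7}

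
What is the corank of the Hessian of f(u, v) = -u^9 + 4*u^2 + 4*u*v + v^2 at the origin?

1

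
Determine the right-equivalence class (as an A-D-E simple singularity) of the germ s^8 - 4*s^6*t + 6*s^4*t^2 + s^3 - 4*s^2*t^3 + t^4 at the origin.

The Hessian of f at 0 has rank 0. Corank 2; j^3 = s^3 is a perfect cube, so E-series; the 4-jet and mu = 6 give E_6.

E_{6}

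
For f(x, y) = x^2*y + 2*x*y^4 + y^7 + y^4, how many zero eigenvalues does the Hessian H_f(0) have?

2

The Hessian at 0 is [[0, 0], [0, 0]] of rank 0; hence corank 2.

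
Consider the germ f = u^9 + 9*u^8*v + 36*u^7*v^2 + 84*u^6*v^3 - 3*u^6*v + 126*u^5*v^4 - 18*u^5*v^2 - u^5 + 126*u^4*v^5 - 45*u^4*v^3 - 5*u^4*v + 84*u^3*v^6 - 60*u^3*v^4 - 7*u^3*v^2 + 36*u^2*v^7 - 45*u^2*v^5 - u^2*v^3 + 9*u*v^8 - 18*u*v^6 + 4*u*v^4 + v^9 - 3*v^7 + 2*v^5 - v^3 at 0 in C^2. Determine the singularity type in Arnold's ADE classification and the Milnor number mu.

Type E_{8}, Milnor number mu = 8.

The Hessian of f at 0 has rank 0. Corank 2; j^3 = -v^3 is a perfect cube, so E-series; the 5-jet and mu = 8 give E_8.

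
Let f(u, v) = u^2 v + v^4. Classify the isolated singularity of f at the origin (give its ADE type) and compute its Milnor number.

The Hessian of f at 0 has rank 0. Corank 2; j^3 = u^2*v has shape L^2 M (L != M), so D-series; mu = 5 gives D_5.

Type D_5, Milnor number mu = 5.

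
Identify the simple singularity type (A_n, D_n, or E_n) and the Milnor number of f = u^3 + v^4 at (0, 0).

Type E_{6}, Milnor number mu = 6.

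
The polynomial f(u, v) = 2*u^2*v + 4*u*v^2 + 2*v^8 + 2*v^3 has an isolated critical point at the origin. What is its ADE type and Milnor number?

The Hessian of f at 0 is [[0, 0], [0, 0]] with rank 0, so corank 2. A Groebner basis of the Jacobian ideal J(f) in C{u,v} is {u^2/8 + v^7 - v^2/8, u^3 + v^3, u*v + v^2}; counting standard monomials gives mu = 9. Corank 2; j^3 = 2*v*(u + v)^2 has shape L^2 M (L != M), so D-series; mu = 9 gives D_9.

Type D9, Milnor number mu = 9.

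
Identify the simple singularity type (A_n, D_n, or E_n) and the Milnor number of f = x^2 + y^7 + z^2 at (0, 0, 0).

Type A_6, Milnor number mu = 6.

The Hessian of f at 0 is [[2, 0, 0], [0, 0, 0], [0, 0, 2]] with rank 2, so corank 1. A Groebner basis of the Jacobian ideal J(f) in C{x,y,z} is {y^6, x, z}; counting standard monomials gives mu = 6. Corank 1: A-series; mu = 6 gives A_6.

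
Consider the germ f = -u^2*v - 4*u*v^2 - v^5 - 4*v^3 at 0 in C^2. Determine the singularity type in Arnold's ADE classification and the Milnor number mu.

The Hessian of f at 0 has rank 0. Corank 2; j^3 = -v*(u + 2*v)^2 has shape L^2 M (L != M), so D-series; mu = 6 gives D_6.

Type D_{6}, Milnor number mu = 6.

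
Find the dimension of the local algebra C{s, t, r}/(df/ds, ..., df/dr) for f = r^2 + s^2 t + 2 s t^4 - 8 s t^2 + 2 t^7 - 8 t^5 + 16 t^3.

8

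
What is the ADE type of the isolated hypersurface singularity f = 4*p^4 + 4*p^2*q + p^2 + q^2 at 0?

The Hessian of f at 0 has rank 2. Corank 0: nondegenerate Morse point, so A_1.

A_{1}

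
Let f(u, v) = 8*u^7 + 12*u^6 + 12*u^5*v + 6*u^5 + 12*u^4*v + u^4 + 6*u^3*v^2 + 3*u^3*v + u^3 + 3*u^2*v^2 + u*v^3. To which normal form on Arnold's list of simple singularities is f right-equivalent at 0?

The Hessian of f at 0 has rank 0. Corank 2; j^3 = u^3 is a perfect cube, so E-series; the 4-jet and mu = 7 give E_7.

E_{7}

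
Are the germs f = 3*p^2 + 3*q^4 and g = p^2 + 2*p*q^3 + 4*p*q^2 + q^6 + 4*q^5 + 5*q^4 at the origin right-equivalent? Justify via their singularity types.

Yes.

The Hessian of f at 0 has rank 1. Corank 1: A-series; mu = 3 gives A_3. The Hessian of g at 0 has rank 1. Corank 1: A-series; mu = 3 gives A_3. Both have type A_3, hence right-equivalent.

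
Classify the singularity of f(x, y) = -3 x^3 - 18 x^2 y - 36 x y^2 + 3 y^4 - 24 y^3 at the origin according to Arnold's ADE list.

E6

The Hessian of f at 0 has rank 0. Corank 2; j^3 = -3*(x + 2*y)^3 is a perfect cube, so E-series; the 4-jet and mu = 6 give E_6.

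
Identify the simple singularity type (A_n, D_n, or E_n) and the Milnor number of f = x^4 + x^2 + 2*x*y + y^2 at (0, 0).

Type A3, Milnor number mu = 3.

The Hessian of f at 0 has rank 1. Corank 1: A-series; mu = 3 gives A_3.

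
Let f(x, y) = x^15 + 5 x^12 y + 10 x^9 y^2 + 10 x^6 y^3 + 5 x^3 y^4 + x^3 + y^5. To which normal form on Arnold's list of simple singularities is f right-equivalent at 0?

The Hessian of f at 0 is [[0, 0], [0, 0]] with rank 0, so corank 2. A Groebner basis of the Jacobian ideal J(f) in C{x,y} is {y^4, x^2}; counting standard monomials gives mu = 8. Corank 2; j^3 = x^3 is a perfect cube, so E-series; the 5-jet and mu = 8 give E_8.

E_{8}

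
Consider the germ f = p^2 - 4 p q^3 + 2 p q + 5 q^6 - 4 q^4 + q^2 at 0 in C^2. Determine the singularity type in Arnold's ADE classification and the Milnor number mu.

The Hessian of f at 0 has rank 1. Corank 1: A-series; mu = 5 gives A_5.

Type A5, Milnor number mu = 5.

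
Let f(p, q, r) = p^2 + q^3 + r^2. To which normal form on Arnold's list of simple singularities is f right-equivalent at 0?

A_2

The Hessian of f at 0 has rank 2. Corank 1: A-series; mu = 2 gives A_2.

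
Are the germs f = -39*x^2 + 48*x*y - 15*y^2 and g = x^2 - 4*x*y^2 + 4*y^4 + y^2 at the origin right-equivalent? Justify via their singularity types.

Yes.

The Hessian of f at 0 is [[-78, 48], [48, -30]] with rank 2, so corank 0. A Groebner basis of the Jacobian ideal J(f) in C{x,y} is {x, y}; counting standard monomials gives mu = 1. Corank 0: nondegenerate Morse point, so A_1. The Hessian of g at 0 is [[2, 0], [0, 2]] with rank 2, so corank 0. A Groebner basis of the Jacobian ideal J(g) in C{x,y} is {x, y}; counting standard monomials gives mu = 1. Corank 0: nondegenerate Morse point, so A_1. Both have type A_1, hence right-equivalent.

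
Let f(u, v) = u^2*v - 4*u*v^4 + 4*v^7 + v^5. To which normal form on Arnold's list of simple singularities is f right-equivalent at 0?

The Hessian of f at 0 has rank 0. Corank 2; j^3 = u^2*v has shape L^2 M (L != M), so D-series; mu = 6 gives D_6.

D_6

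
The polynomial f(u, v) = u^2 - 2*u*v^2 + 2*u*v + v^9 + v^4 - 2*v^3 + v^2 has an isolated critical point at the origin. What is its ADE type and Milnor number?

Type A_{8}, Milnor number mu = 8.

The Hessian of f at 0 is [[2, 2], [2, 2]] with rank 1, so corank 1. A Groebner basis of the Jacobian ideal J(f) in C{u,v} is {u^4 + 4*u^3*v + 6*u^3 + 10*u^2*v + 5*u^2 + 6*u*v + u + v, -u + v^2 - v}; counting standard monomials gives mu = 8. Corank 1: A-series; mu = 8 gives A_8.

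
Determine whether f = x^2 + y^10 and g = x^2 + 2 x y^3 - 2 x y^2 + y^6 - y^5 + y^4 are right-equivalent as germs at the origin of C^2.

The Hessian of f at 0 is [[2, 0], [0, 0]] with rank 1, so corank 1. A Groebner basis of the Jacobian ideal J(f) in C{x,y} is {y^9, x}; counting standard monomials gives mu = 9. Corank 1: A-series; mu = 9 gives A_9. The Hessian of g at 0 is [[2, 0], [0, 0]] with rank 1, so corank 1. A Groebner basis of the Jacobian ideal J(g) in C{x,y} is {x + y^3 - y^2, x^2, x*y + x - y^2}; counting standard monomials gives mu = 4. Corank 1: A-series; mu = 4 gives A_4. f is A_9 but g is A_4, hence not right-equivalent.

No.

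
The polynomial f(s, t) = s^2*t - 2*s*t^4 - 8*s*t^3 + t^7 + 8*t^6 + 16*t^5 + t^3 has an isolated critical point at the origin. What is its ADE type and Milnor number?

The Hessian of f at 0 is [[0, 0], [0, 0]] with rank 0, so corank 2. A Groebner basis of the Jacobian ideal J(f) in C{s,t} is {t^3, s^2 + 3*t^2, s*t}; counting standard monomials gives mu = 4. Corank 2; j^3 = t*(s^2 + t^2) splits into three distinct lines over C (the quadratic factor has nonzero discriminant), so D_4.

Type D4, Milnor number mu = 4.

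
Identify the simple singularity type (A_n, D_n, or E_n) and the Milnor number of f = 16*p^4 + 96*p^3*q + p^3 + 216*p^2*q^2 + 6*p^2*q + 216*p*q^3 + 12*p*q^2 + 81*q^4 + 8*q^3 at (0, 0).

The Hessian of f at 0 has rank 0. Corank 2; j^3 = (p + 2*q)^3 is a perfect cube, so E-series; the 4-jet and mu = 6 give E_6.

Type E6, Milnor number mu = 6.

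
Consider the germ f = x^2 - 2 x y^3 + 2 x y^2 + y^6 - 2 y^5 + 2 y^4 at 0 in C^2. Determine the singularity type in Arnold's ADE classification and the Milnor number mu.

The Hessian of f at 0 has rank 1. Corank 1: A-series; mu = 3 gives A_3.

Type A3, Milnor number mu = 3.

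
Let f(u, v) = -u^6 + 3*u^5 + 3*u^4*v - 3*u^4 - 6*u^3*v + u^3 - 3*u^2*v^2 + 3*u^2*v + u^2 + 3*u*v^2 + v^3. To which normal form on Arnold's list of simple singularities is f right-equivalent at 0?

The Hessian of f at 0 has rank 1. Corank 1: A-series; mu = 2 gives A_2.

A_2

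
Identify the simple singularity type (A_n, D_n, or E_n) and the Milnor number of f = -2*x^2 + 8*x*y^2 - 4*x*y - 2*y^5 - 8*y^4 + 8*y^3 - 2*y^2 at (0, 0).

The Hessian of f at 0 is [[-4, -4], [-4, -4]] with rank 1, so corank 1. A Groebner basis of the Jacobian ideal J(f) in C{x,y} is {x^2 + 2*x*y + x/2 + y/2, -x/2 + y^2 - y/2}; counting standard monomials gives mu = 4. Corank 1: A-series; mu = 4 gives A_4.

Type A_{4}, Milnor number mu = 4.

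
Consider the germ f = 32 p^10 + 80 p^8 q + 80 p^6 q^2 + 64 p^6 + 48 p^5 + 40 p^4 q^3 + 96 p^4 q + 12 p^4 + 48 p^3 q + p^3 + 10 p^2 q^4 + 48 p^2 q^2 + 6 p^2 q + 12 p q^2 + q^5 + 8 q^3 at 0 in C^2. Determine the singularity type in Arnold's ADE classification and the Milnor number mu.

Type E_8, Milnor number mu = 8.

The Hessian of f at 0 is [[0, 0], [0, 0]] with rank 0, so corank 2. A Groebner basis of the Jacobian ideal J(f) in C{p,q} is {p^2/512 + p*q^3 + p*q^2/16 + p*q/128 + q^3/8 + q^2/128, q^4, p^3 + 3*p^2/8 + 3*p*q/2 + 8*q^3 + 3*q^2/2, p^2*q - p^2/16 + 2*p*q^2 - p*q/4 - q^2/4}; counting standard monomials gives mu = 8. Corank 2; j^3 = (p + 2*q)^3 is a perfect cube, so E-series; the 5-jet and mu = 8 give E_8.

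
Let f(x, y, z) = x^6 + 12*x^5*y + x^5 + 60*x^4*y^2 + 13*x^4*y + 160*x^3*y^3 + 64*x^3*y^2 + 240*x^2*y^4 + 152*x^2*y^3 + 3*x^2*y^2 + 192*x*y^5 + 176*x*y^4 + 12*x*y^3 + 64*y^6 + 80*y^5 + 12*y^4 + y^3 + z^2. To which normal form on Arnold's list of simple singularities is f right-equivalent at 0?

E_8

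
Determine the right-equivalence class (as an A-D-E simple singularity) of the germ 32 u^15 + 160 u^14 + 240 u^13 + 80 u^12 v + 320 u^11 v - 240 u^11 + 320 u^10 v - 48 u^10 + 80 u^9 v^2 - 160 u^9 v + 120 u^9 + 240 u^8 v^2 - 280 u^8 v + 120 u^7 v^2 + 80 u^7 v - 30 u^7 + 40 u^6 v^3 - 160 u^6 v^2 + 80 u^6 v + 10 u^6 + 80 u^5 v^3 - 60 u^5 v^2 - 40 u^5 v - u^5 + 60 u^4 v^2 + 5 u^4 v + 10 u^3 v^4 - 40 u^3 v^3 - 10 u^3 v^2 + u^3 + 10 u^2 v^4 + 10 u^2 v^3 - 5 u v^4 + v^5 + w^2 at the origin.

E_{8}

The Hessian of f at 0 has rank 1. Corank 2; j^3 = u^3 is a perfect cube, so E-series; the 5-jet and mu = 8 give E_8.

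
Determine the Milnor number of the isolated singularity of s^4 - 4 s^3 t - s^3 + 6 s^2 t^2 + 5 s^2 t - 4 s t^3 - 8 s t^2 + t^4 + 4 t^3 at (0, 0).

5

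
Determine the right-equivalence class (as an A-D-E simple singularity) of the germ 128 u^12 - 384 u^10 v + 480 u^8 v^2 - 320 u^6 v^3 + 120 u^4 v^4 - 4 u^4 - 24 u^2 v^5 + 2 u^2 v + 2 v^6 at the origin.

D_7

The Hessian of f at 0 is [[0, 0], [0, 0]] with rank 0, so corank 2. A Groebner basis of the Jacobian ideal J(f) in C{u,v} is {u^2/6 + v^5, u^3, u*v}; counting standard monomials gives mu = 7. Corank 2; j^3 = 2*u^2*v has shape L^2 M (L != M), so D-series; mu = 7 gives D_7.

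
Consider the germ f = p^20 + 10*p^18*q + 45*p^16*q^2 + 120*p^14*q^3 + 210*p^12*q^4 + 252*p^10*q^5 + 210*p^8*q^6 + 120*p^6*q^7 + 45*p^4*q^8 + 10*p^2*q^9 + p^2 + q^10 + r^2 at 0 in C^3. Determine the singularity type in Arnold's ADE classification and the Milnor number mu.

Type A9, Milnor number mu = 9.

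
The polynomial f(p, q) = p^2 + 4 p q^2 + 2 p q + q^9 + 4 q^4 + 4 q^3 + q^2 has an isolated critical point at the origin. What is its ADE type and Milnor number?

The Hessian of f at 0 has rank 1. Corank 1: A-series; mu = 8 gives A_8.

Type A8, Milnor number mu = 8.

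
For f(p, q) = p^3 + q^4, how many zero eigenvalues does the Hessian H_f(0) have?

2

Hessian at 0 has rank 0.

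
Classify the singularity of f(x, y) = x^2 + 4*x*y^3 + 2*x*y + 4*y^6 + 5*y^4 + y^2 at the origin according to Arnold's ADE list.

A_3

The Hessian of f at 0 has rank 1. Corank 1: A-series; mu = 3 gives A_3.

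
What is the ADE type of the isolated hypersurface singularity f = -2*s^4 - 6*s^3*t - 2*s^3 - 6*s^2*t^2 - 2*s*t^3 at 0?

The Hessian of f at 0 is [[0, 0], [0, 0]] with rank 0, so corank 2. A Groebner basis of the Jacobian ideal J(f) in C{s,t} is {3*s^2 + t^4 + t^3, s^3, s^2*t - s^2 - t^3/3, 2*s^2 + s*t^2 + 2*t^3/3}; counting standard monomials gives mu = 7. Corank 2; j^3 = -2*s^3 is a perfect cube, so E-series; the 4-jet and mu = 7 give E_7.

E7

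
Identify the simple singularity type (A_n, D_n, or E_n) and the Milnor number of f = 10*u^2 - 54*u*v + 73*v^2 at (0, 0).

The Hessian of f at 0 has rank 2. Corank 0: nondegenerate Morse point, so A_1.

Type A_{1}, Milnor number mu = 1.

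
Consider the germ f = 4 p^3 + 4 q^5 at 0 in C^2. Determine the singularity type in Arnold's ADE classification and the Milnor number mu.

Type E_{8}, Milnor number mu = 8.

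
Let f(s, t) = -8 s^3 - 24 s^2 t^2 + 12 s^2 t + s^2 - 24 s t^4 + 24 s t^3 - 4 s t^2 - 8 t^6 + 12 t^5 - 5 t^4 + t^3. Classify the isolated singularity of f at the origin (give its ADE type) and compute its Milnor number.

Type A_2, Milnor number mu = 2.

The Hessian of f at 0 is [[2, 0], [0, 0]] with rank 1, so corank 1. A Groebner basis of the Jacobian ideal J(f) in C{s,t} is {t^2, s}; counting standard monomials gives mu = 2. Corank 1: A-series; mu = 2 gives A_2.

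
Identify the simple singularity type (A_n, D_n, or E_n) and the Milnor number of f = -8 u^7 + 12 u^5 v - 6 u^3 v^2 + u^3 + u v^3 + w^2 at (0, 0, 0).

Type E7, Milnor number mu = 7.

The Hessian of f at 0 has rank 1. Corank 2; j^3 = u^3 is a perfect cube, so E-series; the 4-jet and mu = 7 give E_7.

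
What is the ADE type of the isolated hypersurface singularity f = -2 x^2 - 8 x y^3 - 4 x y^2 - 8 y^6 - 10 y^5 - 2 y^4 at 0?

A4

The Hessian of f at 0 has rank 1. Corank 1: A-series; mu = 4 gives A_4.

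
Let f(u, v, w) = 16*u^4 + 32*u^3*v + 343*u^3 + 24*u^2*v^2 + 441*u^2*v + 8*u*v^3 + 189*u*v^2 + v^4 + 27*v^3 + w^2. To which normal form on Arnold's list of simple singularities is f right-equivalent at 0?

E6

The Hessian of f at 0 has rank 1. Corank 2; j^3 = (7*u + 3*v)^3 is a perfect cube, so E-series; the 4-jet and mu = 6 give E_6.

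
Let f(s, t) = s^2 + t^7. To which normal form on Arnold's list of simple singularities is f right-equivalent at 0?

A6

The Hessian of f at 0 has rank 1. Corank 1: A-series; mu = 6 gives A_6.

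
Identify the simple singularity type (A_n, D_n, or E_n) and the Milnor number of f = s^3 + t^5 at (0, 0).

Type E_8, Milnor number mu = 8.

The Hessian of f at 0 is [[0, 0], [0, 0]] with rank 0, so corank 2. A Groebner basis of the Jacobian ideal J(f) in C{s,t} is {t^4, s^2}; counting standard monomials gives mu = 8. Corank 2; j^3 = s^3 is a perfect cube, so E-series; the 5-jet and mu = 8 give E_8.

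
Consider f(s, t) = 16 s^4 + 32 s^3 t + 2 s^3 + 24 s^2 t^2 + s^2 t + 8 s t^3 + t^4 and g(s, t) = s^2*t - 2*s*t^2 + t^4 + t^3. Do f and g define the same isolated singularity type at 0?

Yes.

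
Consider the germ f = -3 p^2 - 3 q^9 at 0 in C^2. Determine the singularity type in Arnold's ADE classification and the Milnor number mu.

Type A_{8}, Milnor number mu = 8.

The Hessian of f at 0 has rank 1. Corank 1: A-series; mu = 8 gives A_8.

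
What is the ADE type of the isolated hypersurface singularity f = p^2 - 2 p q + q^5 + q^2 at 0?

A_4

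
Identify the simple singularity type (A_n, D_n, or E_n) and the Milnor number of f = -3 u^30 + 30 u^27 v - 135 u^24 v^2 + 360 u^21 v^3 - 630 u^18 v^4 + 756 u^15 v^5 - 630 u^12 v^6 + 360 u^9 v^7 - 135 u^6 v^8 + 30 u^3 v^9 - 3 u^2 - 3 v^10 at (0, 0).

Type A_{9}, Milnor number mu = 9.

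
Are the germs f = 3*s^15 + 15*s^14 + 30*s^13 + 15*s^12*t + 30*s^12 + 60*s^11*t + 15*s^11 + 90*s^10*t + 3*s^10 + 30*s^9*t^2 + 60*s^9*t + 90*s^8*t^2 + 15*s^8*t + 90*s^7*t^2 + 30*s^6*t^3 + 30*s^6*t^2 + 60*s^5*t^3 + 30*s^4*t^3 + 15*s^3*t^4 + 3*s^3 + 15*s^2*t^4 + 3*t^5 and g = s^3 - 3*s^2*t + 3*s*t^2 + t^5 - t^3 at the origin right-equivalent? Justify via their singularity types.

Yes.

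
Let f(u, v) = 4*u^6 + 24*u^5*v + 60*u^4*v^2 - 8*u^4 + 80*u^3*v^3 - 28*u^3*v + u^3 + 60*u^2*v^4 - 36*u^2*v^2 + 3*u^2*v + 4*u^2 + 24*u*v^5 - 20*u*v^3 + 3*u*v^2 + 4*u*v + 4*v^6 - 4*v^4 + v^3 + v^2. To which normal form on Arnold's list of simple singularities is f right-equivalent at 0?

The Hessian of f at 0 has rank 1. Corank 1: A-series; mu = 2 gives A_2.

A2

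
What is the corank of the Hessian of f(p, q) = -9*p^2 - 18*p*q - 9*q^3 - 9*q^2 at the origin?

1

Hessian at 0 has rank 1.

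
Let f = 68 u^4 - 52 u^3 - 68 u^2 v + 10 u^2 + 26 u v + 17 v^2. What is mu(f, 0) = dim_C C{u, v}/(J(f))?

1

The Hessian of f at 0 is [[20, 26], [26, 34]] with rank 2, so corank 0. A Groebner basis of the Jacobian ideal J(f) in C{u,v} is {u, v}; counting standard monomials gives mu = 1. Corank 0: nondegenerate Morse point, so A_1.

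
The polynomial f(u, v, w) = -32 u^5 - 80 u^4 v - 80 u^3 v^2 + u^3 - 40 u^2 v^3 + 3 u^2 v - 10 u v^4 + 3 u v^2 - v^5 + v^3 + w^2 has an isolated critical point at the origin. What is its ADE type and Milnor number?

Type E_8, Milnor number mu = 8.

The Hessian of f at 0 is [[0, 0, 0], [0, 0, 0], [0, 0, 2]] with rank 1, so corank 2. A Groebner basis of the Jacobian ideal J(f) in C{u,v,w} is {v^5, u*v^3 + 7*v^4/8, u^2 + 2*u*v + v^2, w}; counting standard monomials gives mu = 8. Corank 2; j^3 = (u + v)^3 is a perfect cube, so E-series; the 5-jet and mu = 8 give E_8.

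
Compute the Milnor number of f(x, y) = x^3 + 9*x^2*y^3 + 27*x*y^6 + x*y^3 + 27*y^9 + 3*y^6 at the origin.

7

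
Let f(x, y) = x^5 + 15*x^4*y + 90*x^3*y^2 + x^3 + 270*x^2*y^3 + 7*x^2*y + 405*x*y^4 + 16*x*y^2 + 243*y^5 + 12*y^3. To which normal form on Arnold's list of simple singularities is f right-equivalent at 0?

The Hessian of f at 0 has rank 0. Corank 2; j^3 = (x + 2*y)^2*(x + 3*y) has shape L^2 M (L != M), so D-series; mu = 6 gives D_6.

D6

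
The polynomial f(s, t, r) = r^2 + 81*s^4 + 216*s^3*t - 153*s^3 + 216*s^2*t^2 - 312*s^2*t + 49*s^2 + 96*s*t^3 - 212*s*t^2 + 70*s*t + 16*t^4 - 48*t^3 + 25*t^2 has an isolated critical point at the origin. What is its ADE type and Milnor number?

The Hessian of f at 0 has rank 2. Corank 1: A-series; mu = 2 gives A_2.

Type A_{2}, Milnor number mu = 2.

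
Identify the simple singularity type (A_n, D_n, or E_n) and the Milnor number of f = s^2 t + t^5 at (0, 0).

Type D_{6}, Milnor number mu = 6.

The Hessian of f at 0 is [[0, 0], [0, 0]] with rank 0, so corank 2. A Groebner basis of the Jacobian ideal J(f) in C{s,t} is {s^2/5 + t^4, s^3, s*t}; counting standard monomials gives mu = 6. Corank 2; j^3 = s^2*t has shape L^2 M (L != M), so D-series; mu = 6 gives D_6.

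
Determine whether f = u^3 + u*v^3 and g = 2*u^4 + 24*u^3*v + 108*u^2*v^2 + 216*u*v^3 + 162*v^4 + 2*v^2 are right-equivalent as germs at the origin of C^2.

The Hessian of f at 0 is [[0, 0], [0, 0]] with rank 0, so corank 2. A Groebner basis of the Jacobian ideal J(f) in C{u,v} is {u^3, u*v^2, 3*u^2 + v^3}; counting standard monomials gives mu = 7. Corank 2; j^3 = u^3 is a perfect cube, so E-series; the 4-jet and mu = 7 give E_7. The Hessian of g at 0 is [[0, 0], [0, 4]] with rank 1, so corank 1. A Groebner basis of the Jacobian ideal J(g) in C{u,v} is {u^3, v}; counting standard monomials gives mu = 3. Corank 1: A-series; mu = 3 gives A_3. f is E_7 but g is A_3, hence not right-equivalent.

No.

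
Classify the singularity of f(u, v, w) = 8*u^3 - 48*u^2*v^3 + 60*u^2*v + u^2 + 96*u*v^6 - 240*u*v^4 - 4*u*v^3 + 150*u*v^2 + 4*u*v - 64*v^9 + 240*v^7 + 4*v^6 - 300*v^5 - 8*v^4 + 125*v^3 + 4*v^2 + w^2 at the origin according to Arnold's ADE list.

A_2

The Hessian of f at 0 has rank 2. Corank 1: A-series; mu = 2 gives A_2.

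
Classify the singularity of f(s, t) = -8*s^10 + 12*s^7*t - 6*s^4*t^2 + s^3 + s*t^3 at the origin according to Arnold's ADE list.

The Hessian of f at 0 has rank 0. Corank 2; j^3 = s^3 is a perfect cube, so E-series; the 4-jet and mu = 7 give E_7.

E_7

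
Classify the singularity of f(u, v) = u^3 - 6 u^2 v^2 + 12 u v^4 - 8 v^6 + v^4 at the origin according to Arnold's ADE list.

E_6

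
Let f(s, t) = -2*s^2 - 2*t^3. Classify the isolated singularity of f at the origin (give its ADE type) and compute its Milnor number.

The Hessian of f at 0 has rank 1. Corank 1: A-series; mu = 2 gives A_2.

Type A_2, Milnor number mu = 2.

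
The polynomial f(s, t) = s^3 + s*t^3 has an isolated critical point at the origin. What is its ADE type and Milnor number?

The Hessian of f at 0 has rank 0. Corank 2; j^3 = s^3 is a perfect cube, so E-series; the 4-jet and mu = 7 give E_7.

Type E7, Milnor number mu = 7.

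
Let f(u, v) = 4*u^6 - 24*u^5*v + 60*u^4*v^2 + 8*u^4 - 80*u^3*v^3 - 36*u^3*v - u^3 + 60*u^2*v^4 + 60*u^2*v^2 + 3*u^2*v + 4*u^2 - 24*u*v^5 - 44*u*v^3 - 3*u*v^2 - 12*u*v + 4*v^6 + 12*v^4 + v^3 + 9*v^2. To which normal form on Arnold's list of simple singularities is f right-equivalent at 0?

A_2

The Hessian of f at 0 has rank 1. Corank 1: A-series; mu = 2 gives A_2.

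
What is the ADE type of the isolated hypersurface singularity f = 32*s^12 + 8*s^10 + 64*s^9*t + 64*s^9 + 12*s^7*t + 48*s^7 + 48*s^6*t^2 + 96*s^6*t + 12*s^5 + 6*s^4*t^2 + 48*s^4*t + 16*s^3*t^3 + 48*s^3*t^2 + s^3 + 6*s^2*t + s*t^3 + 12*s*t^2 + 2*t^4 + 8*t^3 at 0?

E_{7}

The Hessian of f at 0 is [[0, 0], [0, 0]] with rank 0, so corank 2. A Groebner basis of the Jacobian ideal J(f) in C{s,t} is {s^3 + 6*s^2*t + 48*s^2 + 192*s*t + 192*t^2, -6*s^2 + s*t^2 - 24*s*t - 24*t^2, 3*s^2 + 12*s*t + t^3 + 12*t^2}; counting standard monomials gives mu = 7. Corank 2; j^3 = (s + 2*t)^3 is a perfect cube, so E-series; the 4-jet and mu = 7 give E_7.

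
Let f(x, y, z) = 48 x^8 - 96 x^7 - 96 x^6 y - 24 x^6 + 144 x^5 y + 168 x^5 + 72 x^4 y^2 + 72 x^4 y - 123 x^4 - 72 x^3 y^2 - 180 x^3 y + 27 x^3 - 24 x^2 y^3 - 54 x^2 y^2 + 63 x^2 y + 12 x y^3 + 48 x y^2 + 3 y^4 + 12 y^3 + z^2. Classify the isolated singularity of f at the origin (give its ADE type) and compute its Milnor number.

Type D5, Milnor number mu = 5.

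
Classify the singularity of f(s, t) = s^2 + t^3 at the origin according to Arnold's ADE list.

A2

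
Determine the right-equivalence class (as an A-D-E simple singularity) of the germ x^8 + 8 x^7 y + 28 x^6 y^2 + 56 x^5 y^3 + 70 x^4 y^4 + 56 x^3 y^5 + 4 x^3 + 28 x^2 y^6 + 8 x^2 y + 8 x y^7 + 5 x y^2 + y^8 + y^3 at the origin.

D_{9}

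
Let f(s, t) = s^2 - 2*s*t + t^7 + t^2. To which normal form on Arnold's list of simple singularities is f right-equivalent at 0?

A6

The Hessian of f at 0 has rank 1. Corank 1: A-series; mu = 6 gives A_6.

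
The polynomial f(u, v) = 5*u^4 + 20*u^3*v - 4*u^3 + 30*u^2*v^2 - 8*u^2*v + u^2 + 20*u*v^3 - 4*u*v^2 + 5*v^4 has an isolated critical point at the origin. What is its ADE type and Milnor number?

Type A_3, Milnor number mu = 3.

The Hessian of f at 0 is [[2, 0], [0, 0]] with rank 1, so corank 1. A Groebner basis of the Jacobian ideal J(f) in C{u,v} is {u^2, u*v, -u/2 + v^2}; counting standard monomials gives mu = 3. Corank 1: A-series; mu = 3 gives A_3.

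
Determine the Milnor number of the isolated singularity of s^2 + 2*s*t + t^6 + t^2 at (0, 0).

5

The Hessian of f at 0 has rank 1. Corank 1: A-series; mu = 5 gives A_5.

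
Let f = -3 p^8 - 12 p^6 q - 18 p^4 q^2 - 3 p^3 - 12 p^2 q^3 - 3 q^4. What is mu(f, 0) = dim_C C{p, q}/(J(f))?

6

The Hessian of f at 0 is [[0, 0], [0, 0]] with rank 0, so corank 2. A Groebner basis of the Jacobian ideal J(f) in C{p,q} is {q^3, p^2}; counting standard monomials gives mu = 6. Corank 2; j^3 = -3*p^3 is a perfect cube, so E-series; the 4-jet and mu = 6 give E_6.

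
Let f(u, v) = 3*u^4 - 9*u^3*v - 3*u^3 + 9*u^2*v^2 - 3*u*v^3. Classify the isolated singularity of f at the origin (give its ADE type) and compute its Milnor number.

Type E_7, Milnor number mu = 7.

The Hessian of f at 0 is [[0, 0], [0, 0]] with rank 0, so corank 2. A Groebner basis of the Jacobian ideal J(f) in C{u,v} is {3*u^2 + v^4 + v^3, u^3, u^2*v - u^2 - v^3/3, -2*u^2 + u*v^2 - 2*v^3/3}; counting standard monomials gives mu = 7. Corank 2; j^3 = -3*u^3 is a perfect cube, so E-series; the 4-jet and mu = 7 give E_7.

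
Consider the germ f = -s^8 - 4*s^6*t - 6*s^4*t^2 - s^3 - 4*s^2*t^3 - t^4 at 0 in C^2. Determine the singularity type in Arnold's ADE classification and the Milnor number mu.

Type E6, Milnor number mu = 6.

The Hessian of f at 0 is [[0, 0], [0, 0]] with rank 0, so corank 2. A Groebner basis of the Jacobian ideal J(f) in C{s,t} is {t^3, s^2}; counting standard monomials gives mu = 6. Corank 2; j^3 = -s^3 is a perfect cube, so E-series; the 4-jet and mu = 6 give E_6.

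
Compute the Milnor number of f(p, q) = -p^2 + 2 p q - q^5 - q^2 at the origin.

4

The Hessian of f at 0 has rank 1. Corank 1: A-series; mu = 4 gives A_4.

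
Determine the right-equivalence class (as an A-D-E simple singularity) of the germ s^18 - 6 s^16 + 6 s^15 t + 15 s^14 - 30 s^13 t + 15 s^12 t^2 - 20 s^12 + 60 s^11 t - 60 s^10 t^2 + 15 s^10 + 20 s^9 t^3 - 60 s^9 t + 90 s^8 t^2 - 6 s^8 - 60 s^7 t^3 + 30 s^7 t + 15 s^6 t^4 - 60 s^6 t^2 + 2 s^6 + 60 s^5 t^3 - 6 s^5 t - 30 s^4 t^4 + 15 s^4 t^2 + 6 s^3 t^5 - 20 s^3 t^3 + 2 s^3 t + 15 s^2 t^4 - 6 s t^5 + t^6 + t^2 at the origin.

A_5

The Hessian of f at 0 has rank 1. Corank 1: A-series; mu = 5 gives A_5.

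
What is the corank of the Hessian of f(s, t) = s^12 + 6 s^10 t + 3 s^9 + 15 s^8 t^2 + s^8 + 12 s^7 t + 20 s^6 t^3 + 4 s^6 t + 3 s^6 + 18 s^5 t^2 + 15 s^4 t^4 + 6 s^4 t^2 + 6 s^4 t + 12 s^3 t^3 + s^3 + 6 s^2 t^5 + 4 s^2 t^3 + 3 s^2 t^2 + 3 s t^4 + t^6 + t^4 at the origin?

Hessian at 0 has rank 0.

2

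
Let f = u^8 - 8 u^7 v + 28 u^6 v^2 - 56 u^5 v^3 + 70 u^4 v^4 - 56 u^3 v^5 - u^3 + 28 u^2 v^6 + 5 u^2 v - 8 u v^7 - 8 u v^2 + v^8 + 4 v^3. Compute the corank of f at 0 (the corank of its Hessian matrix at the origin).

Hessian at 0 has rank 0.

2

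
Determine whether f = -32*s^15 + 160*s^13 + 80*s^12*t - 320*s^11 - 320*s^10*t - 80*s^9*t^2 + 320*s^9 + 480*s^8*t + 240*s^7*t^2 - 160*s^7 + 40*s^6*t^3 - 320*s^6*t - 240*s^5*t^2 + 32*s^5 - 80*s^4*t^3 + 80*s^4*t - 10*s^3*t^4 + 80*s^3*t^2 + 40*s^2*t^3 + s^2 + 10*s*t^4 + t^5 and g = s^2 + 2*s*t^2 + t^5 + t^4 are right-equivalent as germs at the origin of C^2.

The Hessian of f at 0 has rank 1. Corank 1: A-series; mu = 4 gives A_4. The Hessian of g at 0 has rank 1. Corank 1: A-series; mu = 4 gives A_4. Both have type A_4, hence right-equivalent.

Yes.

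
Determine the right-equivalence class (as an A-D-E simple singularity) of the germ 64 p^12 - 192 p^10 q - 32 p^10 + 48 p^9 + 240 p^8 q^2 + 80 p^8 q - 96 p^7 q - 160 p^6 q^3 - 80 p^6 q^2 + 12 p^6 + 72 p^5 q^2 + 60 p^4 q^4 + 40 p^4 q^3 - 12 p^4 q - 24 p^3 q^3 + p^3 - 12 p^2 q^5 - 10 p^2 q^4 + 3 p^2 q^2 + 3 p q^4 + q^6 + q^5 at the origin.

E_{8}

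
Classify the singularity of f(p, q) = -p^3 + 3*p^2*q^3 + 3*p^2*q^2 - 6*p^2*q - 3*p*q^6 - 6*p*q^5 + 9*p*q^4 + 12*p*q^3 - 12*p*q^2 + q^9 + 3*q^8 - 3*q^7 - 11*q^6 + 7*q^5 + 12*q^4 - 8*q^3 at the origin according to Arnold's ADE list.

E8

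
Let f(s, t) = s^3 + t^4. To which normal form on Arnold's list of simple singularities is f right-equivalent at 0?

The Hessian of f at 0 has rank 0. Corank 2; j^3 = s^3 is a perfect cube, so E-series; the 4-jet and mu = 6 give E_6.

E_6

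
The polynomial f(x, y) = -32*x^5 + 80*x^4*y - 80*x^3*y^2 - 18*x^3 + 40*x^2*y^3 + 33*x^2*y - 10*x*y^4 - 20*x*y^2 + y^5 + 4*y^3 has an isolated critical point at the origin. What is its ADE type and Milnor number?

Type D6, Milnor number mu = 6.

The Hessian of f at 0 has rank 0. Corank 2; j^3 = -(2*x - y)*(3*x - 2*y)^2 has shape L^2 M (L != M), so D-series; mu = 6 gives D_6.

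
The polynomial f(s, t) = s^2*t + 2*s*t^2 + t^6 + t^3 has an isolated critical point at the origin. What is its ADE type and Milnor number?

Type D_7, Milnor number mu = 7.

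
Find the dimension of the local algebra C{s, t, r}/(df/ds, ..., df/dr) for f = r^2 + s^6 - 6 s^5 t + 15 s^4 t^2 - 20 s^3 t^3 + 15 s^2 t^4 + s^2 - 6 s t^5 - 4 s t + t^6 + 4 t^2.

The Hessian of f at 0 has rank 2. Corank 1: A-series; mu = 5 gives A_5.

5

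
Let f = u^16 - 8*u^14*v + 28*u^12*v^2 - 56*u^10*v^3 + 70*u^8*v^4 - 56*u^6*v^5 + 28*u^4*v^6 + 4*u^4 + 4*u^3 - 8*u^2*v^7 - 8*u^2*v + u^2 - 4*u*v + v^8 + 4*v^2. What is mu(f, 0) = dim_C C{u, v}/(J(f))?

The Hessian of f at 0 has rank 1. Corank 1: A-series; mu = 7 gives A_7.

7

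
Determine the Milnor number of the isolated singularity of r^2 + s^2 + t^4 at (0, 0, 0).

3

The Hessian of f at 0 has rank 2. Corank 1: A-series; mu = 3 gives A_3.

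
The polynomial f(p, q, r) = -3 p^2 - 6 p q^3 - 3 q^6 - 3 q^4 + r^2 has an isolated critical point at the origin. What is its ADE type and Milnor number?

Type A_{3}, Milnor number mu = 3.

The Hessian of f at 0 is [[-6, 0, 0], [0, 0, 0], [0, 0, 2]] with rank 2, so corank 1. A Groebner basis of the Jacobian ideal J(f) in C{p,q,r} is {q^3, p, r}; counting standard monomials gives mu = 3. Corank 1: A-series; mu = 3 gives A_3.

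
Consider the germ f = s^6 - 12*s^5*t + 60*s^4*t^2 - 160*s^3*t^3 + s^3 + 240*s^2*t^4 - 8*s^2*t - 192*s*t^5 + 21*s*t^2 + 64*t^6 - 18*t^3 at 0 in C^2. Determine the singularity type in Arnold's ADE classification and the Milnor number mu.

Type D_7, Milnor number mu = 7.

The Hessian of f at 0 has rank 0. Corank 2; j^3 = (s - 3*t)^2*(s - 2*t) has shape L^2 M (L != M), so D-series; mu = 7 gives D_7.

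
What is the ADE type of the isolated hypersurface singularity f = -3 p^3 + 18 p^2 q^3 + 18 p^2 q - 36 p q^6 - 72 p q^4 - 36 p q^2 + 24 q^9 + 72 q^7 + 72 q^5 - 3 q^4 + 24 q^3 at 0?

The Hessian of f at 0 is [[0, 0], [0, 0]] with rank 0, so corank 2. A Groebner basis of the Jacobian ideal J(f) in C{p,q} is {q^3, p^2 - 4*p*q + 4*q^2}; counting standard monomials gives mu = 6. Corank 2; j^3 = -3*(p - 2*q)^3 is a perfect cube, so E-series; the 4-jet and mu = 6 give E_6.

E_{6}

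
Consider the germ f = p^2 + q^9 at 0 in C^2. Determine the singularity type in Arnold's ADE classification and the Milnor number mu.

Type A8, Milnor number mu = 8.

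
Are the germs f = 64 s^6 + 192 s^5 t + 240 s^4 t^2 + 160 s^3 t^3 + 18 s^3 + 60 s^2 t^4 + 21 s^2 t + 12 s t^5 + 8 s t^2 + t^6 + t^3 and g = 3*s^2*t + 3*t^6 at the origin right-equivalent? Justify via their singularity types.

Yes.

The Hessian of f at 0 has rank 0. Corank 2; j^3 = (2*s + t)*(3*s + t)^2 has shape L^2 M (L != M), so D-series; mu = 7 gives D_7. The Hessian of g at 0 has rank 0. Corank 2; j^3 = 3*s^2*t has shape L^2 M (L != M), so D-series; mu = 7 gives D_7. Both have type D_7, hence right-equivalent.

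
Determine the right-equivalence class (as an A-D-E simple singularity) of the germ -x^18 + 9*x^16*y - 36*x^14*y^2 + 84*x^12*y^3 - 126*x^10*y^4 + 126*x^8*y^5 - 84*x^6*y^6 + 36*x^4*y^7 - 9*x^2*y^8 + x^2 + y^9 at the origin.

The Hessian of f at 0 is [[2, 0], [0, 0]] with rank 1, so corank 1. A Groebner basis of the Jacobian ideal J(f) in C{x,y} is {y^8, x}; counting standard monomials gives mu = 8. Corank 1: A-series; mu = 8 gives A_8.

A_{8}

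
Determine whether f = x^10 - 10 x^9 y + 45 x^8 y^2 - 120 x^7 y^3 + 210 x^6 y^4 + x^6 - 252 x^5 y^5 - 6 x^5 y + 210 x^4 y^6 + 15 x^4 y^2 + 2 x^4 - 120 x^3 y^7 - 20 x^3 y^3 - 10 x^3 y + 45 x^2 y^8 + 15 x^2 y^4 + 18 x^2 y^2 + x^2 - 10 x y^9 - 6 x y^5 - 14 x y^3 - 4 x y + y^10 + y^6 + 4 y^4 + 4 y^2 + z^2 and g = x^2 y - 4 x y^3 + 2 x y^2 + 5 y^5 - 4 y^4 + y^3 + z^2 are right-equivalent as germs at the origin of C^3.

No.

The Hessian of f at 0 is [[2, -4, 0], [-4, 8, 0], [0, 0, 2]] with rank 2, so corank 1. A Groebner basis of the Jacobian ideal J(f) in C{x,y,z} is {4*x*y^2 + x + y^5 - 7*y^3 - 2*y, -x^2/2 + x*y^3 + 5*x*y/2 - 3*y^4/2 - 3*y^2, x^3 - 6*x*y^2 + 2*x + 6*y^3 - 4*y, x^2*y - 3*x*y^2 + x/3 + 7*y^3/3 - 2*y/3, z}; counting standard monomials gives mu = 9. Corank 1: A-series; mu = 9 gives A_9. The Hessian of g at 0 is [[0, 0, 0], [0, 0, 0], [0, 0, 2]] with rank 1, so corank 2. A Groebner basis of the Jacobian ideal J(g) in C{x,y,z} is {x^3 + 6*x^2 + 25*x*y/2 + 13*y^2/2, x^2*y - 4*x^2 - 17*x*y/2 - 9*y^2/2, 2*x^2 + x*y^2 + 9*x*y/2 + 5*y^2/2, -x*y/2 + y^3 - y^2/2, z}; counting standard monomials gives mu = 6. Corank 2; j^3 = y*(x + y)^2 has shape L^2 M (L != M), so D-series; mu = 6 gives D_6. f is A_9 but g is D_6, hence not right-equivalent.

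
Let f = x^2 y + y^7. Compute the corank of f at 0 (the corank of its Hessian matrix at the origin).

2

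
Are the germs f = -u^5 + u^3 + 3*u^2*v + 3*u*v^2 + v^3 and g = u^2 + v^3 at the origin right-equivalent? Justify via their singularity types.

No.

The Hessian of f at 0 is [[0, 0], [0, 0]] with rank 0, so corank 2. A Groebner basis of the Jacobian ideal J(f) in C{u,v} is {v^5, u*v^3 + 3*v^4/4, u^2 + 2*u*v + v^2}; counting standard monomials gives mu = 8. Corank 2; j^3 = (u + v)^3 is a perfect cube, so E-series; the 5-jet and mu = 8 give E_8. The Hessian of g at 0 is [[2, 0], [0, 0]] with rank 1, so corank 1. A Groebner basis of the Jacobian ideal J(g) in C{u,v} is {v^2, u}; counting standard monomials gives mu = 2. Corank 1: A-series; mu = 2 gives A_2. f is E_8 but g is A_2, hence not right-equivalent.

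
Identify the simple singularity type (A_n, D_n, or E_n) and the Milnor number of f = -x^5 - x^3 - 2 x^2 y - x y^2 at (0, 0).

The Hessian of f at 0 is [[0, 0], [0, 0]] with rank 0, so corank 2. A Groebner basis of the Jacobian ideal J(f) in C{x,y} is {x*y/5 + y^4 + y^2/5, x*y^2 + y^3, x^2 + x*y}; counting standard monomials gives mu = 6. Corank 2; j^3 = -x*(x + y)^2 has shape L^2 M (L != M), so D-series; mu = 6 gives D_6.

Type D_6, Milnor number mu = 6.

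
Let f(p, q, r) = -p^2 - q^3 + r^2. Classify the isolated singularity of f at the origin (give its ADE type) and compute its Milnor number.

Type A_2, Milnor number mu = 2.

The Hessian of f at 0 has rank 2. Corank 1: A-series; mu = 2 gives A_2.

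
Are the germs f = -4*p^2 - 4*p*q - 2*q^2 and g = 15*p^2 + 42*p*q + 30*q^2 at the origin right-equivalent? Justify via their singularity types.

Yes.

The Hessian of f at 0 has rank 2. Corank 0: nondegenerate Morse point, so A_1. The Hessian of g at 0 has rank 2. Corank 0: nondegenerate Morse point, so A_1. Both have type A_1, hence right-equivalent.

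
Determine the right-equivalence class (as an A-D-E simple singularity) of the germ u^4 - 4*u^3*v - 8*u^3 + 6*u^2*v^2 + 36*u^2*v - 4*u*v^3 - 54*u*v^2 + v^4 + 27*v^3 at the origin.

E_6

The Hessian of f at 0 has rank 0. Corank 2; j^3 = -(2*u - 3*v)^3 is a perfect cube, so E-series; the 4-jet and mu = 6 give E_6.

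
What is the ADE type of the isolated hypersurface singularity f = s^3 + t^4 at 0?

The Hessian of f at 0 is [[0, 0], [0, 0]] with rank 0, so corank 2. A Groebner basis of the Jacobian ideal J(f) in C{s,t} is {t^3, s^2}; counting standard monomials gives mu = 6. Corank 2; j^3 = s^3 is a perfect cube, so E-series; the 4-jet and mu = 6 give E_6.

E_{6}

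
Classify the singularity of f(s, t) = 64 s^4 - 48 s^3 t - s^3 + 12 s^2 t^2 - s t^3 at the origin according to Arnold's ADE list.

E_7

The Hessian of f at 0 has rank 0. Corank 2; j^3 = -s^3 is a perfect cube, so E-series; the 4-jet and mu = 7 give E_7.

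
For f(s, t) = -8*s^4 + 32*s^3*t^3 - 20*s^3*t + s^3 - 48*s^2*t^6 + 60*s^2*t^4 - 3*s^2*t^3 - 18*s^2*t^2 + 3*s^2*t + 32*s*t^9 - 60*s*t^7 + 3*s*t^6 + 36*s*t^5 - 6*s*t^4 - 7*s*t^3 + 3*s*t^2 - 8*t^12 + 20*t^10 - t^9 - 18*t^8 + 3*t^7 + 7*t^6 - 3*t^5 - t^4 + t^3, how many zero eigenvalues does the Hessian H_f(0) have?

2

The Hessian at 0 is [[0, 0], [0, 0]] of rank 0; hence corank 2.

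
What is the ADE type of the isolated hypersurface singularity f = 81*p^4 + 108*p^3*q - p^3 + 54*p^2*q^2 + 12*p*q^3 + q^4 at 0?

The Hessian of f at 0 has rank 0. Corank 2; j^3 = -p^3 is a perfect cube, so E-series; the 4-jet and mu = 6 give E_6.

E_6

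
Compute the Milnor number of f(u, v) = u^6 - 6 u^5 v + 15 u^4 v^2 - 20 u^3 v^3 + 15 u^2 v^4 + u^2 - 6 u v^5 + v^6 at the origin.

5

The Hessian of f at 0 has rank 1. Corank 1: A-series; mu = 5 gives A_5.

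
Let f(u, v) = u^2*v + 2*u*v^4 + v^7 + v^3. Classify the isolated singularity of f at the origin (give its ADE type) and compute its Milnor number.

Type D_4, Milnor number mu = 4.

The Hessian of f at 0 is [[0, 0], [0, 0]] with rank 0, so corank 2. A Groebner basis of the Jacobian ideal J(f) in C{u,v} is {v^3, u^2 + 3*v^2, u*v}; counting standard monomials gives mu = 4. Corank 2; j^3 = v*(u^2 + v^2) splits into three distinct lines over C (the quadratic factor has nonzero discriminant), so D_4.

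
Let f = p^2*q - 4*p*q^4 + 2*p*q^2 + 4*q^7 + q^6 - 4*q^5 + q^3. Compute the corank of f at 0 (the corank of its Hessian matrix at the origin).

2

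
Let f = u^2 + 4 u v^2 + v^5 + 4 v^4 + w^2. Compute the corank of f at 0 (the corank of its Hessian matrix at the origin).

1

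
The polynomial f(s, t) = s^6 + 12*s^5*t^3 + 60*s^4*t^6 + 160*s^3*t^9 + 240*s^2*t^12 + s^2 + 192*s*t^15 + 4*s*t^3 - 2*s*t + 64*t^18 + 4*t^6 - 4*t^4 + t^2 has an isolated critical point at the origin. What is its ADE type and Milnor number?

The Hessian of f at 0 has rank 1. Corank 1: A-series; mu = 5 gives A_5.

Type A_5, Milnor number mu = 5.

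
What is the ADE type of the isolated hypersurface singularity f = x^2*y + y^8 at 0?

D_9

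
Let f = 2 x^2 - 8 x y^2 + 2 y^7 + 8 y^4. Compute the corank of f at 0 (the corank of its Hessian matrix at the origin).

1

The Hessian at 0 is [[4, 0], [0, 0]] of rank 1; hence corank 1.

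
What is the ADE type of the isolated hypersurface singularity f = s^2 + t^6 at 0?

A_{5}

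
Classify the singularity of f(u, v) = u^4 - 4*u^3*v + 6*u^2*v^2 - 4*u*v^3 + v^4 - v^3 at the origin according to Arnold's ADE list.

E_6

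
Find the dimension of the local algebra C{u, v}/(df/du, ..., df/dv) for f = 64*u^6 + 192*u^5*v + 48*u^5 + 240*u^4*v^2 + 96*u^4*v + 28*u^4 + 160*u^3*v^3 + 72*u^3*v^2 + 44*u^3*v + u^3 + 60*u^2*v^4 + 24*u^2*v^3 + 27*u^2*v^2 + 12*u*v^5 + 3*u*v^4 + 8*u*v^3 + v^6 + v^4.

The Hessian of f at 0 has rank 0. Corank 2; j^3 = u^3 is a perfect cube, so E-series; the 4-jet and mu = 6 give E_6.

6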